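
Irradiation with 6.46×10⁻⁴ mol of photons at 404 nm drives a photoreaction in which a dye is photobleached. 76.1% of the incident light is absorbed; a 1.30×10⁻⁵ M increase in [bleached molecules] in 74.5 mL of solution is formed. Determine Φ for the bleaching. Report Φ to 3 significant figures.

Product: (1.30×10⁻⁵ M)(0.0745 L) = 9.685×10⁻⁷ mol.
Photons absorbed: 0.761 × 6.46×10⁻⁴ = 4.916×10⁻⁴ mol.
Φ = 9.685×10⁻⁷ mol / 4.916×10⁻⁴ mol photons = 0.00197.

Φ = 0.00197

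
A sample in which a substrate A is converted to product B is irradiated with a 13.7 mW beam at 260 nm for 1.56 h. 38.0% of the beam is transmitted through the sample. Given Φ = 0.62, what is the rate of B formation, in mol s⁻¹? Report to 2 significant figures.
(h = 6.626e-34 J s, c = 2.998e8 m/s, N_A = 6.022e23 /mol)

1.1e-8 mol s⁻¹

Photon energy at 260 nm: hc/λ = (6.626e-34)(2.998e8)/(260e-9) = 7.640e-19 J.
Energy delivered: (13.7 mW)(5616 s) = 76.94 J.
Photons incident: 76.94 / 7.640e-19 = 1.007e20, i.e. 1.007e20/6.022e23 = 1.672e-4 mol.
Fraction absorbed: 1 − 38.0/100 = 0.6200.
Photons absorbed: 0.6200 × 1.672e-4 = 1.037e-4 mol.
Product formed: 0.62 × 1.037e-4 = 6.429e-5 mol.
Rate: 6.429e-5 / 5616 s = 1.1e-8 mol s⁻¹.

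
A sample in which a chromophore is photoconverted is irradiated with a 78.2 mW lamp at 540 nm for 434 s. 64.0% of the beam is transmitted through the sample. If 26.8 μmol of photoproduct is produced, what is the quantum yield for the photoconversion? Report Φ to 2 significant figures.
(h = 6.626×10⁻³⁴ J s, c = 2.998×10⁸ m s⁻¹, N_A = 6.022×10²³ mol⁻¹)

Φ = 0.49

Product: 26.8 μmol = 2.68×10⁻⁵ mol.
Photon energy at 540 nm: hc/λ = (6.626×10⁻³⁴)(2.998×10⁸)/(540×10⁻⁹) = 3.679×10⁻¹⁹ J.
Energy delivered: (78.2 mW)(434 s) = 33.94 J.
Photons incident: 33.94 / 3.679×10⁻¹⁹ = 9.225×10¹⁹, i.e. 9.225×10¹⁹/6.022×10²³ = 1.532×10⁻⁴ mol.
Fraction absorbed: 1 − 64.0/100 = 0.3600.
Photons absorbed: 0.3600 × 1.532×10⁻⁴ = 5.515×10⁻⁵ mol.
Φ = 2.68×10⁻⁵ mol / 5.515×10⁻⁵ mol photons = 0.49.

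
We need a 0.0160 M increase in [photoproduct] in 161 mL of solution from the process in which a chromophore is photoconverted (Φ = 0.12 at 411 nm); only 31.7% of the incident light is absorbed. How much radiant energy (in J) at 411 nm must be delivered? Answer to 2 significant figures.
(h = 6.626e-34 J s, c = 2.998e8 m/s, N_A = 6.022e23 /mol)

2.0e4 J

Product: (0.0160 M)(0.161 L) = 0.002576 mol.
Photons that must be absorbed: 0.002576 / 0.12 = 0.02147 mol.
Incident photons needed: 0.02147 / 0.317 = 0.06773 mol.
Photon energy: hc/λ = 4.833e-19 J; per mole, 2.910e5 J mol⁻¹.
Energy required: 0.06773 × 2.910e5 = 2.0e4 J.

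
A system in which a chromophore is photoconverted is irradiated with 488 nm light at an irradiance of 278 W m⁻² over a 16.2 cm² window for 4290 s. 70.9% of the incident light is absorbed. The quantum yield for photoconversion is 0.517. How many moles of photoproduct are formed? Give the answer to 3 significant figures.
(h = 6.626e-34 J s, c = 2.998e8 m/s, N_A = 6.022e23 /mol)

Photon energy at 488 nm: hc/λ = (6.626e-34)(2.998e8)/(488e-9) = 4.071e-19 J.
Energy delivered: (278 W m⁻²)(16.2e-4 m²)(4290 s) = 1932 J.
Photons incident: 1932 / 4.071e-19 = 4.746e21, i.e. 4.746e21/6.022e23 = 0.007881 mol.
Photons absorbed: 0.709 × 0.007881 = 0.005588 mol.
Product: Φ × n_abs = 0.517 × 0.005588 = 0.002889 mol.

0.00289 mol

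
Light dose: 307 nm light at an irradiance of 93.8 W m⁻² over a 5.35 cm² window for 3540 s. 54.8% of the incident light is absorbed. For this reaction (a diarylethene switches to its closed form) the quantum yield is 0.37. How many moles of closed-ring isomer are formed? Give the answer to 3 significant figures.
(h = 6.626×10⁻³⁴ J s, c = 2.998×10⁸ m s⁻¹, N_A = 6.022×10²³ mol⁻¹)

9.24×10⁻⁵ mol

Photon energy at 307 nm: hc/λ = (6.626×10⁻³⁴)(2.998×10⁸)/(307×10⁻⁹) = 6.471×10⁻¹⁹ J.
Energy delivered: (93.8 W m⁻²)(5.35×10⁻⁴ m²)(3540 s) = 177.6 J.
Photons incident: 177.6 / 6.471×10⁻¹⁹ = 2.745×10²⁰, i.e. 2.745×10²⁰/6.022×10²³ = 4.558×10⁻⁴ mol.
Photons absorbed: 0.548 × 4.558×10⁻⁴ = 2.498×10⁻⁴ mol.
Product: Φ × n_abs = 0.37 × 2.498×10⁻⁴ = 9.243×10⁻⁵ mol.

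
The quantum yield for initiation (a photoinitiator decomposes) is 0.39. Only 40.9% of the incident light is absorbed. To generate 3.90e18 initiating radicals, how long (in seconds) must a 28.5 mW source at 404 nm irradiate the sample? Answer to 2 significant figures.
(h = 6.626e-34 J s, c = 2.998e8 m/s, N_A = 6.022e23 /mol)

t ≈ 420 s

Product: 3.90e18 / 6.022e23 = 6.476e-6 mol.
Photons that must be absorbed: 6.476e-6 / 0.39 = 1.661e-5 mol.
Incident photons needed: 1.661e-5 / 0.409 = 4.061e-5 mol.
Photon energy: hc/λ = 4.917e-19 J; per mole, 2.961e5 J mol⁻¹.
Energy required: 4.061e-5 × 2.961e5 = 12.02 J.
Time: 12.02 J / 0.0285 W = 420 s.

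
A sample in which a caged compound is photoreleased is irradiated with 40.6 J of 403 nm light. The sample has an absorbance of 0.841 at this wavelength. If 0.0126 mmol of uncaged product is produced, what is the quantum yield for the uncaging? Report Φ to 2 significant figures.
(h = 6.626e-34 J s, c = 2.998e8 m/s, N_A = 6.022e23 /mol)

Product: 0.0126 mmol = 1.26e-5 mol.
Photon energy at 403 nm: hc/λ = (6.626e-34)(2.998e8)/(403e-9) = 4.929e-19 J.
Photons incident: 40.6 / 4.929e-19 = 8.237e19, i.e. 8.237e19/6.022e23 = 1.368e-4 mol.
Fraction absorbed: 1 − 10^(−0.841) = 0.8558.
Photons absorbed: 0.8558 × 1.368e-4 = 1.171e-4 mol.
Φ = 1.26e-5 mol / 1.171e-4 mol photons = 0.11.

Φ = 0.11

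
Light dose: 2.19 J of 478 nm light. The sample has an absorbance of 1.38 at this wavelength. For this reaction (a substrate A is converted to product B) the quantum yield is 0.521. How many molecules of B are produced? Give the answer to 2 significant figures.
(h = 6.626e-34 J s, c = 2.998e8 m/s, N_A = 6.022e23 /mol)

Photon energy at 478 nm: hc/λ = (6.626e-34)(2.998e8)/(478e-9) = 4.156e-19 J.
Photons incident: 2.19 / 4.156e-19 = 5.269e18, i.e. 5.269e18/6.022e23 = 8.750e-6 mol.
Fraction absorbed: 1 − 10^(−1.38) = 0.9583.
Photons absorbed: 0.9583 × 8.750e-6 = 8.385e-6 mol.
Product: Φ × n_abs = 0.521 × 8.385e-6 = 4.369e-6 mol.
As a count: 4.369e-6 × 6.022e23 = 2.6e18.

2.6e18 molecules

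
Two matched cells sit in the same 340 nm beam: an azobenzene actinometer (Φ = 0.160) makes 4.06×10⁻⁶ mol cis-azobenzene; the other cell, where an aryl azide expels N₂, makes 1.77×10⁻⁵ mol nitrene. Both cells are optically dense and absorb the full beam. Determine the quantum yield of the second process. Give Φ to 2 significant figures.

Photons absorbed by the actinometer: 4.06×10⁻⁶ / 0.160 = 2.538×10⁻⁵ mol.
Φ(unknown) = 1.77×10⁻⁵ / 2.538×10⁻⁵ = 0.70.

Φ = 0.70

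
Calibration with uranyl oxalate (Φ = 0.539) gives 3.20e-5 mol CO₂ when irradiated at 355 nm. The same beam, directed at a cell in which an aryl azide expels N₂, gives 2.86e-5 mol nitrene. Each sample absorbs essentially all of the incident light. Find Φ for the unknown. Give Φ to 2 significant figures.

Photons absorbed by the actinometer: 3.20e-5 / 0.539 = 5.937e-5 mol.
Φ(unknown) = 2.86e-5 / 5.937e-5 = 0.48.

Φ = 0.48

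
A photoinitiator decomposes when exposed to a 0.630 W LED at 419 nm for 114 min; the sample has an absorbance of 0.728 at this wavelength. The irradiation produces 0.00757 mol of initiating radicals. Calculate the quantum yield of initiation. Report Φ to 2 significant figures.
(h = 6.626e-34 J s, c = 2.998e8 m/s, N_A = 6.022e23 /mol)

Φ = 0.62

Photon energy at 419 nm: hc/λ = (6.626e-34)(2.998e8)/(419e-9) = 4.741e-19 J.
Energy delivered: (0.630 W)(6840 s) = 4309 J.
Photons incident: 4309 / 4.741e-19 = 9.089e21, i.e. 9.089e21/6.022e23 = 0.01509 mol.
Fraction absorbed: 1 − 10^(−0.728) = 0.8129.
Photons absorbed: 0.8129 × 0.01509 = 0.01227 mol.
Φ = 0.00757 mol / 0.01227 mol photons = 0.62.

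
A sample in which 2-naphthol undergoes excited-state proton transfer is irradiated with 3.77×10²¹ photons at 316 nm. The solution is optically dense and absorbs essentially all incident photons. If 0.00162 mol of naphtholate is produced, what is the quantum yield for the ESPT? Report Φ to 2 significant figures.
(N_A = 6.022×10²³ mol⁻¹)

Φ = 0.26

Moles of photons: 3.77×10²¹ / 6.022×10²³ = 0.006260 mol.
Φ = 0.00162 mol / 0.006260 mol photons = 0.26.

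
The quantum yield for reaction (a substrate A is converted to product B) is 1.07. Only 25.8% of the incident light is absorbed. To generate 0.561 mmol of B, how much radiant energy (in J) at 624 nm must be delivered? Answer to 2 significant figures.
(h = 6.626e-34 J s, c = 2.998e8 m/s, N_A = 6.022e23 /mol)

Product: 0.561 mmol = 5.61e-4 mol.
Photons that must be absorbed: 5.61e-4 / 1.07 = 5.243e-4 mol.
Incident photons needed: 5.243e-4 / 0.258 = 0.002032 mol.
Photon energy: hc/λ = 3.183e-19 J; per mole, 1.917e5 J mol⁻¹.
Energy required: 0.002032 × 1.917e5 = 390 J.

390 J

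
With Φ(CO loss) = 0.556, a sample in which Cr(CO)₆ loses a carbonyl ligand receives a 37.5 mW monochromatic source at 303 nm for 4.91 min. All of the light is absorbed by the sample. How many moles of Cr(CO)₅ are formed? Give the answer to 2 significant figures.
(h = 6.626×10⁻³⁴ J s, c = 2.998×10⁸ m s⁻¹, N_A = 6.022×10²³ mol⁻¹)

Photon energy at 303 nm: hc/λ = (6.626×10⁻³⁴)(2.998×10⁸)/(303×10⁻⁹) = 6.556×10⁻¹⁹ J.
Energy delivered: (37.5 mW)(294.6 s) = 11.05 J.
Photons incident: 11.05 / 6.556×10⁻¹⁹ = 1.685×10¹⁹, i.e. 1.685×10¹⁹/6.022×10²³ = 2.798×10⁻⁵ mol.
Product: Φ × n_abs = 0.556 × 2.798×10⁻⁵ = 1.556×10⁻⁵ mol.

1.6×10⁻⁵ mol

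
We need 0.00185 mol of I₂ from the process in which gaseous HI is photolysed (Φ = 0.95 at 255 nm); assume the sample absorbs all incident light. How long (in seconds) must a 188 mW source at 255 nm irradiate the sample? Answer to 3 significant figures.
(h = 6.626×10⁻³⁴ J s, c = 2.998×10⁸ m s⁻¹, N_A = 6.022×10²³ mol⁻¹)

t ≈ 4860 s

Photons that must be absorbed: 0.00185 / 0.95 = 0.001947 mol.
Photon energy: hc/λ = 7.790×10⁻¹⁹ J; per mole, 4.691×10⁵ J mol⁻¹.
Energy required: 0.001947 × 4.691×10⁵ = 913.3 J.
Time: 913.3 J / 0.188 W = 4860 s.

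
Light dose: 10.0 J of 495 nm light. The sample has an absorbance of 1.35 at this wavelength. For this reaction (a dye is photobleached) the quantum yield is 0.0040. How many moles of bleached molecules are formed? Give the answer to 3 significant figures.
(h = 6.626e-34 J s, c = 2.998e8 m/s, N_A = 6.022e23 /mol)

1.58e-7 mol

Photon energy at 495 nm: hc/λ = (6.626e-34)(2.998e8)/(495e-9) = 4.013e-19 J.
Photons incident: 10.0 / 4.013e-19 = 2.492e19, i.e. 2.492e19/6.022e23 = 4.138e-5 mol.
Fraction absorbed: 1 − 10^(−1.35) = 0.9553.
Photons absorbed: 0.9553 × 4.138e-5 = 3.953e-5 mol.
Product: Φ × n_abs = 0.0040 × 3.953e-5 = 1.581e-7 mol.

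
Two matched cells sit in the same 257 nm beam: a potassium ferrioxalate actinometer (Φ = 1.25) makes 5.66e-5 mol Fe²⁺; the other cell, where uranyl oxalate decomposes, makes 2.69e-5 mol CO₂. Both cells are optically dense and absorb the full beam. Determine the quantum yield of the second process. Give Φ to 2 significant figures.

Φ = 0.59

Photons absorbed by the actinometer: 5.66e-5 / 1.25 = 4.528e-5 mol.
Φ(unknown) = 2.69e-5 / 4.528e-5 = 0.59.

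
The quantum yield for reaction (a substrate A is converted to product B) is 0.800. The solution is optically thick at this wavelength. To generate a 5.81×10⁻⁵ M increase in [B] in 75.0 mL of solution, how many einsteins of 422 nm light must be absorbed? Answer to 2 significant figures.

5.4×10⁻⁶ einstein

Product: (5.81×10⁻⁵ M)(0.075 L) = 4.358×10⁻⁶ mol.
Photons that must be absorbed: 4.358×10⁻⁶ / 0.800 = 5.447×10⁻⁶ mol.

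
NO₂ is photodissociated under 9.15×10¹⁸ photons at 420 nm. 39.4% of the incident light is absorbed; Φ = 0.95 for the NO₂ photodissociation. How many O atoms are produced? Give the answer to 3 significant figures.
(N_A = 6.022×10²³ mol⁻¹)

3.42×10¹⁸ atoms

Moles of photons: 9.15×10¹⁸ / 6.022×10²³ = 1.519×10⁻⁵ mol.
Photons absorbed: 0.394 × 1.519×10⁻⁵ = 5.985×10⁻⁶ mol.
Product: Φ × n_abs = 0.95 × 5.985×10⁻⁶ = 5.686×10⁻⁶ mol.
As a count: 5.686×10⁻⁶ × 6.022×10²³ = 3.42×10¹⁸.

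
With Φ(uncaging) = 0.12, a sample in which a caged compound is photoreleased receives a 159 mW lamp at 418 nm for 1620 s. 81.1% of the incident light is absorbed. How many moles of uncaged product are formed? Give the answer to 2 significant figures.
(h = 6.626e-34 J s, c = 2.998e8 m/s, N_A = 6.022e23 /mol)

Photon energy at 418 nm: hc/λ = (6.626e-34)(2.998e8)/(418e-9) = 4.752e-19 J.
Energy delivered: (159 mW)(1620 s) = 257.6 J.
Photons incident: 257.6 / 4.752e-19 = 5.421e20, i.e. 5.421e20/6.022e23 = 9.002e-4 mol.
Photons absorbed: 0.811 × 9.002e-4 = 7.301e-4 mol.
Product: Φ × n_abs = 0.12 × 7.301e-4 = 8.761e-5 mol.

8.8e-5 mol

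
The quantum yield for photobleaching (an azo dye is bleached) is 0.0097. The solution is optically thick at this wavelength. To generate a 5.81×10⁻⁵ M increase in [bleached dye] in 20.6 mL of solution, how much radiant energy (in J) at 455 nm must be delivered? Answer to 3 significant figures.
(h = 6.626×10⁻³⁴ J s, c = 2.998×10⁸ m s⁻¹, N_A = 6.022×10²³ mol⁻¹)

32.4 J

Product: (5.81×10⁻⁵ M)(0.0206 L) = 1.197×10⁻⁶ mol.
Photons that must be absorbed: 1.197×10⁻⁶ / 0.0097 = 1.234×10⁻⁴ mol.
Photon energy: hc/λ = 4.366×10⁻¹⁹ J; per mole, 2.629×10⁵ J mol⁻¹.
Energy required: 1.234×10⁻⁴ × 2.629×10⁵ = 32.4 J.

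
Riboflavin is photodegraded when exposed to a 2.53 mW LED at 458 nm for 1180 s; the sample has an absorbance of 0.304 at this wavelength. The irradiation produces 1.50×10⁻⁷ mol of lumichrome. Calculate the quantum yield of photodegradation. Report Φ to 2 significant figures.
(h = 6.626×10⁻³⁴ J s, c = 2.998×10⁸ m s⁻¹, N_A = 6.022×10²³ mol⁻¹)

Photon energy at 458 nm: hc/λ = (6.626×10⁻³⁴)(2.998×10⁸)/(458×10⁻⁹) = 4.337×10⁻¹⁹ J.
Energy delivered: (2.53 mW)(1180 s) = 2.985 J.
Photons incident: 2.985 / 4.337×10⁻¹⁹ = 6.883×10¹⁸, i.e. 6.883×10¹⁸/6.022×10²³ = 1.143×10⁻⁵ mol.
Fraction absorbed: 1 − 10^(−0.304) = 0.5034.
Photons absorbed: 0.5034 × 1.143×10⁻⁵ = 5.754×10⁻⁶ mol.
Φ = 1.50×10⁻⁷ mol / 5.754×10⁻⁶ mol photons = 0.026.

Φ = 0.026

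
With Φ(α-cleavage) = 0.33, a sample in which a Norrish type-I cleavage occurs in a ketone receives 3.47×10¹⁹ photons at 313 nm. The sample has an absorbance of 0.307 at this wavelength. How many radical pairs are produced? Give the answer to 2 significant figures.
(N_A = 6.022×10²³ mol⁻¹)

5.8×10¹⁸ radical pairs

Moles of photons: 3.47×10¹⁹ / 6.022×10²³ = 5.762×10⁻⁵ mol.
Fraction absorbed: 1 − 10^(−0.307) = 0.5068.
Photons absorbed: 0.5068 × 5.762×10⁻⁵ = 2.920×10⁻⁵ mol.
Product: Φ × n_abs = 0.33 × 2.920×10⁻⁵ = 9.636×10⁻⁶ mol.
As a count: 9.636×10⁻⁶ × 6.022×10²³ = 5.8×10¹⁸.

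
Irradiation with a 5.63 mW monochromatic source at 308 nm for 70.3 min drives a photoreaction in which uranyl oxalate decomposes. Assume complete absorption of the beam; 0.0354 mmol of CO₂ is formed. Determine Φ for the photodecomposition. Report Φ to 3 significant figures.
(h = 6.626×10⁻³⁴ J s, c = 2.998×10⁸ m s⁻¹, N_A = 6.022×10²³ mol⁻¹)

Φ = 0.579

Product: 0.0354 mmol = 3.54×10⁻⁵ mol.
Photon energy at 308 nm: hc/λ = (6.626×10⁻³⁴)(2.998×10⁸)/(308×10⁻⁹) = 6.450×10⁻¹⁹ J.
Energy delivered: (5.63 mW)(4218 s) = 23.75 J.
Photons incident: 23.75 / 6.450×10⁻¹⁹ = 3.682×10¹⁹, i.e. 3.682×10¹⁹/6.022×10²³ = 6.114×10⁻⁵ mol.
Φ = 3.54×10⁻⁵ mol / 6.114×10⁻⁵ mol photons = 0.579.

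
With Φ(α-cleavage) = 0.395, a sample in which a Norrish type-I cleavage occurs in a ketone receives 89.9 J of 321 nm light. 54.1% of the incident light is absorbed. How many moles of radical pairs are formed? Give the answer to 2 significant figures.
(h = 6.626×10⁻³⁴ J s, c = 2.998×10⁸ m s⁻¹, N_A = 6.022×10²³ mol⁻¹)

5.2×10⁻⁵ mol

Photon energy at 321 nm: hc/λ = (6.626×10⁻³⁴)(2.998×10⁸)/(321×10⁻⁹) = 6.188×10⁻¹⁹ J.
Photons incident: 89.9 / 6.188×10⁻¹⁹ = 1.453×10²⁰, i.e. 1.453×10²⁰/6.022×10²³ = 2.413×10⁻⁴ mol.
Photons absorbed: 0.541 × 2.413×10⁻⁴ = 1.305×10⁻⁴ mol.
Product: Φ × n_abs = 0.395 × 1.305×10⁻⁴ = 5.155×10⁻⁵ mol.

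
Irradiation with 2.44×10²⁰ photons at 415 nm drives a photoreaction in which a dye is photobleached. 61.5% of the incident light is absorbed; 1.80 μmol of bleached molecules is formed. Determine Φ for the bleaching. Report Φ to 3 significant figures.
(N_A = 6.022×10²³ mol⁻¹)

Product: 1.80 μmol = 1.80×10⁻⁶ mol.
Moles of photons: 2.44×10²⁰ / 6.022×10²³ = 4.052×10⁻⁴ mol.
Photons absorbed: 0.615 × 4.052×10⁻⁴ = 2.492×10⁻⁴ mol.
Φ = 1.80×10⁻⁶ mol / 2.492×10⁻⁴ mol photons = 0.00722.

Φ = 0.00722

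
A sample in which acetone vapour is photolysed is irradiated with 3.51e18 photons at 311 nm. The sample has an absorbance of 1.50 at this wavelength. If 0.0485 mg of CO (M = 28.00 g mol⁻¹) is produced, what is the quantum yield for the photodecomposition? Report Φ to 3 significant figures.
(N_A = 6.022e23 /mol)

Φ = 0.307

Product: 0.0485 mg / 28.00 g mol⁻¹ = 1.732e-6 mol.
Moles of photons: 3.51e18 / 6.022e23 = 5.829e-6 mol.
Fraction absorbed: 1 − 10^(−1.50) = 0.9684.
Photons absorbed: 0.9684 × 5.829e-6 = 5.645e-6 mol.
Φ = 1.732e-6 mol / 5.645e-6 mol photons = 0.307.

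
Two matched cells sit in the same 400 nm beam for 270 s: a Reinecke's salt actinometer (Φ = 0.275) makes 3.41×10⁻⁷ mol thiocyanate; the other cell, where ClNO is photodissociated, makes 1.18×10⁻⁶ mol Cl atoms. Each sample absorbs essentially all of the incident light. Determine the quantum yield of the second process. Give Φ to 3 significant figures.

Φ = 0.952

Photons absorbed by the actinometer: 3.41×10⁻⁷ / 0.275 = 1.240×10⁻⁶ mol.
Φ(unknown) = 1.18×10⁻⁶ / 1.240×10⁻⁶ = 0.952.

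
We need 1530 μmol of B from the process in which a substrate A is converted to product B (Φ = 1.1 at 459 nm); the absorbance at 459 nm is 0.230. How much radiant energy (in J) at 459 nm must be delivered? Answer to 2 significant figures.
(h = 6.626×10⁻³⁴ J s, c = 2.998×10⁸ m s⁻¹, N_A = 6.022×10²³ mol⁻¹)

880 J

Product: 1530 μmol = 0.00153 mol.
Photons that must be absorbed: 0.00153 / 1.1 = 0.001391 mol.
Fraction absorbed: 1 − 10^(−0.230) = 0.4112.
Incident photons needed: 0.001391 / 0.4112 = 0.003383 mol.
Photon energy: hc/λ = 4.328×10⁻¹⁹ J; per mole, 2.606×10⁵ J mol⁻¹.
Energy required: 0.003383 × 2.606×10⁵ = 880 J.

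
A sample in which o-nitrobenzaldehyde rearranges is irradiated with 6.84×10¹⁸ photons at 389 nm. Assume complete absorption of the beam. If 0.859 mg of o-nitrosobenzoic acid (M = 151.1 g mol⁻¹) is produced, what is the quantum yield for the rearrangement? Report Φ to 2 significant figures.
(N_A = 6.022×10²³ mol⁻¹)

Product: 0.859 mg / 151.1 g mol⁻¹ = 5.685×10⁻⁶ mol.
Moles of photons: 6.84×10¹⁸ / 6.022×10²³ = 1.136×10⁻⁵ mol.
Φ = 5.685×10⁻⁶ mol / 1.136×10⁻⁵ mol photons = 0.50.

Φ = 0.50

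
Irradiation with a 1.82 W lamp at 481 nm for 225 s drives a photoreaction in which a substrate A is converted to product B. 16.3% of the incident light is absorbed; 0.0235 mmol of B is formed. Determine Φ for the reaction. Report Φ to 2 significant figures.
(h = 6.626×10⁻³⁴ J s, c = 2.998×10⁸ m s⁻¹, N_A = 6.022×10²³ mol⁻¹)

Product: 0.0235 mmol = 2.35×10⁻⁵ mol.
Photon energy at 481 nm: hc/λ = (6.626×10⁻³⁴)(2.998×10⁸)/(481×10⁻⁹) = 4.130×10⁻¹⁹ J.
Energy delivered: (1.82 W)(225 s) = 409.5 J.
Photons incident: 409.5 / 4.130×10⁻¹⁹ = 9.915×10²⁰, i.e. 9.915×10²⁰/6.022×10²³ = 0.001646 mol.
Photons absorbed: 0.163 × 0.001646 = 2.683×10⁻⁴ mol.
Φ = 2.35×10⁻⁵ mol / 2.683×10⁻⁴ mol photons = 0.088.

Φ = 0.088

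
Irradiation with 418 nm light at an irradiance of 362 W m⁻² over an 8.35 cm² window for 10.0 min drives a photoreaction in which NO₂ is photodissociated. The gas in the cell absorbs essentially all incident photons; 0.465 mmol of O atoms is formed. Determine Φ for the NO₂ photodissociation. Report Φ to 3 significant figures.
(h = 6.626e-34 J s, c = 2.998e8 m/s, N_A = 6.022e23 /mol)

Φ = 0.734

Product: 0.465 mmol = 4.65e-4 mol.
Photon energy at 418 nm: hc/λ = (6.626e-34)(2.998e8)/(418e-9) = 4.752e-19 J.
Energy delivered: (362 W m⁻²)(8.35e-4 m²)(600 s) = 181.4 J.
Photons incident: 181.4 / 4.752e-19 = 3.817e20, i.e. 3.817e20/6.022e23 = 6.338e-4 mol.
Φ = 4.65e-4 mol / 6.338e-4 mol photons = 0.734.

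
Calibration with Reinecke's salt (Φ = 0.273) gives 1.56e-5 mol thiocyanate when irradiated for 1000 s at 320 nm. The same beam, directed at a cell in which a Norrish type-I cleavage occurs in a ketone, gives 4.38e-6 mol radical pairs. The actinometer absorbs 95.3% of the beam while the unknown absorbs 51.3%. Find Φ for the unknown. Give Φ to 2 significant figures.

Φ = 0.14

Photons absorbed by the actinometer: 1.56e-5 / 0.273 = 5.714e-5 mol.
Incident flux: 5.714e-5 / 0.953 = 5.996e-5 einstein.
Absorbed by unknown: 0.513 × 5.996e-5 = 3.076e-5 mol.
Φ(unknown) = 4.38e-6 / 3.076e-5 = 0.14.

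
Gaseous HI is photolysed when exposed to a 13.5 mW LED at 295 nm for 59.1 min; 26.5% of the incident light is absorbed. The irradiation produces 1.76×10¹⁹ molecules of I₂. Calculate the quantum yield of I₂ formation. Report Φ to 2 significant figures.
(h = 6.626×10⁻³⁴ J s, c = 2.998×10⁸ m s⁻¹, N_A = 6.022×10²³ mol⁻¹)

Product: 1.76×10¹⁹ / 6.022×10²³ = 2.923×10⁻⁵ mol.
Photon energy at 295 nm: hc/λ = (6.626×10⁻³⁴)(2.998×10⁸)/(295×10⁻⁹) = 6.734×10⁻¹⁹ J.
Energy delivered: (13.5 mW)(3546 s) = 47.87 J.
Photons incident: 47.87 / 6.734×10⁻¹⁹ = 7.109×10¹⁹, i.e. 7.109×10¹⁹/6.022×10²³ = 1.181×10⁻⁴ mol.
Photons absorbed: 0.265 × 1.181×10⁻⁴ = 3.130×10⁻⁵ mol.
Φ = 2.923×10⁻⁵ mol / 3.130×10⁻⁵ mol photons = 0.93.

Φ = 0.93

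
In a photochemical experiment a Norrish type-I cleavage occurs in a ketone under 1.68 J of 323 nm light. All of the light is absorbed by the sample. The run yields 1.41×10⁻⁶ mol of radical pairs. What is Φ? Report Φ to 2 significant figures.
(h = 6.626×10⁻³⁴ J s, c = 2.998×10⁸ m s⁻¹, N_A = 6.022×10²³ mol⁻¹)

Photon energy at 323 nm: hc/λ = (6.626×10⁻³⁴)(2.998×10⁸)/(323×10⁻⁹) = 6.150×10⁻¹⁹ J.
Photons incident: 1.68 / 6.150×10⁻¹⁹ = 2.732×10¹⁸, i.e. 2.732×10¹⁸/6.022×10²³ = 4.537×10⁻⁶ mol.
Φ = 1.41×10⁻⁶ mol / 4.537×10⁻⁶ mol photons = 0.31.

Φ = 0.31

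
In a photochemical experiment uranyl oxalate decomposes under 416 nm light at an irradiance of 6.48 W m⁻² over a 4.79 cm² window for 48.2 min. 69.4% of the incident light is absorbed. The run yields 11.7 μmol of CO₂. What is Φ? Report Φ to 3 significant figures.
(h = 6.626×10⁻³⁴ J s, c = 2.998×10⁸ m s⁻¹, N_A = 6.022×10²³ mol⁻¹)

Φ = 0.540

Product: 11.7 μmol = 1.17×10⁻⁵ mol.
Photon energy at 416 nm: hc/λ = (6.626×10⁻³⁴)(2.998×10⁸)/(416×10⁻⁹) = 4.775×10⁻¹⁹ J.
Energy delivered: (6.48 W m⁻²)(4.79×10⁻⁴ m²)(2892 s) = 8.977 J.
Photons incident: 8.977 / 4.775×10⁻¹⁹ = 1.880×10¹⁹, i.e. 1.880×10¹⁹/6.022×10²³ = 3.122×10⁻⁵ mol.
Photons absorbed: 0.694 × 3.122×10⁻⁵ = 2.167×10⁻⁵ mol.
Φ = 1.17×10⁻⁵ mol / 2.167×10⁻⁵ mol photons = 0.540.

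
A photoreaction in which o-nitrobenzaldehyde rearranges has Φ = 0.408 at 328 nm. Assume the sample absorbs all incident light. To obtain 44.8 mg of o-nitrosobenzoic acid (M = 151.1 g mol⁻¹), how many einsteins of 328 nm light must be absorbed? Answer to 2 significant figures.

7.3×10⁻⁴ einstein

Product: 44.8 mg / 151.1 g mol⁻¹ = 2.965×10⁻⁴ mol.
Photons that must be absorbed: 2.965×10⁻⁴ / 0.408 = 7.267×10⁻⁴ mol.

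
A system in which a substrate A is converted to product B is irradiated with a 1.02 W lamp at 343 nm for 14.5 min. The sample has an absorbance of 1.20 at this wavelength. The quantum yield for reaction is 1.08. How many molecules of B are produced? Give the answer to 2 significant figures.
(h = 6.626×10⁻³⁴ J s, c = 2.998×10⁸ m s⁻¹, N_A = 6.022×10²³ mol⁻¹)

Photon energy at 343 nm: hc/λ = (6.626×10⁻³⁴)(2.998×10⁸)/(343×10⁻⁹) = 5.791×10⁻¹⁹ J.
Energy delivered: (1.02 W)(870 s) = 887.4 J.
Photons incident: 887.4 / 5.791×10⁻¹⁹ = 1.532×10²¹, i.e. 1.532×10²¹/6.022×10²³ = 0.002544 mol.
Fraction absorbed: 1 − 10^(−1.20) = 0.9369.
Photons absorbed: 0.9369 × 0.002544 = 0.002383 mol.
Product: Φ × n_abs = 1.08 × 0.002383 = 0.002574 mol.
As a count: 0.002574 × 6.022×10²³ = 1.6×10²¹.

1.6×10²¹ molecules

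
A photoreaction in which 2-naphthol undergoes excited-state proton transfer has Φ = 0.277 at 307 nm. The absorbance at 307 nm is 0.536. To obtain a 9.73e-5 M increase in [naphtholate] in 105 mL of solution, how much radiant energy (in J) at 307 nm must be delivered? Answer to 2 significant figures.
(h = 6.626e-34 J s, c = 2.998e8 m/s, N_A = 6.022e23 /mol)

20 J

Product: (9.73e-5 M)(0.105 L) = 1.022e-5 mol.
Photons that must be absorbed: 1.022e-5 / 0.277 = 3.690e-5 mol.
Fraction absorbed: 1 − 10^(−0.536) = 0.7089.
Incident photons needed: 3.690e-5 / 0.7089 = 5.205e-5 mol.
Photon energy: hc/λ = 6.471e-19 J; per mole, 3.897e5 J mol⁻¹.
Energy required: 5.205e-5 × 3.897e5 = 20 J.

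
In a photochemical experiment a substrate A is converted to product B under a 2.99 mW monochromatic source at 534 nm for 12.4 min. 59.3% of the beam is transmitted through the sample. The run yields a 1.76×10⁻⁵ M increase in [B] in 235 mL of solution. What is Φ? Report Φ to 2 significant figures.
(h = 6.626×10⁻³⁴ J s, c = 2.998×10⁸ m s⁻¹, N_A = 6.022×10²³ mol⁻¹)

Product: (1.76×10⁻⁵ M)(0.235 L) = 4.136×10⁻⁶ mol.
Photon energy at 534 nm: hc/λ = (6.626×10⁻³⁴)(2.998×10⁸)/(534×10⁻⁹) = 3.720×10⁻¹⁹ J.
Energy delivered: (2.99 mW)(744 s) = 2.225 J.
Photons incident: 2.225 / 3.720×10⁻¹⁹ = 5.981×10¹⁸, i.e. 5.981×10¹⁸/6.022×10²³ = 9.932×10⁻⁶ mol.
Fraction absorbed: 1 − 59.3/100 = 0.4070.
Photons absorbed: 0.4070 × 9.932×10⁻⁶ = 4.042×10⁻⁶ mol.
Φ = 4.136×10⁻⁶ mol / 4.042×10⁻⁶ mol photons = 1.0.

Φ = 1.0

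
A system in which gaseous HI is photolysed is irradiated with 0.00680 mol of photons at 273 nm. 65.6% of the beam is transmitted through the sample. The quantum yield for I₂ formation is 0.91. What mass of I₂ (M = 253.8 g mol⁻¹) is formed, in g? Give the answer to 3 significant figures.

0.540 g

Fraction absorbed: 1 − 65.6/100 = 0.3440.
Photons absorbed: 0.3440 × 0.00680 = 0.002339 mol.
Product: Φ × n_abs = 0.91 × 0.002339 = 0.002128 mol.
Mass: 0.002128 × 253.8 = 0.5401 g = 0.540 g.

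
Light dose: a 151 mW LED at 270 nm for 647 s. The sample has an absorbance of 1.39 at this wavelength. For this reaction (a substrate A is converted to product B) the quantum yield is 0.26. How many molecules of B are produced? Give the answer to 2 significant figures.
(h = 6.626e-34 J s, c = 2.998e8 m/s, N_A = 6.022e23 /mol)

Photon energy at 270 nm: hc/λ = (6.626e-34)(2.998e8)/(270e-9) = 7.357e-19 J.
Energy delivered: (151 mW)(647 s) = 97.70 J.
Photons incident: 97.70 / 7.357e-19 = 1.328e20, i.e. 1.328e20/6.022e23 = 2.205e-4 mol.
Fraction absorbed: 1 − 10^(−1.39) = 0.9593.
Photons absorbed: 0.9593 × 2.205e-4 = 2.115e-4 mol.
Product: Φ × n_abs = 0.26 × 2.115e-4 = 5.499e-5 mol.
As a count: 5.499e-5 × 6.022e23 = 3.3e19.

3.3e19 molecules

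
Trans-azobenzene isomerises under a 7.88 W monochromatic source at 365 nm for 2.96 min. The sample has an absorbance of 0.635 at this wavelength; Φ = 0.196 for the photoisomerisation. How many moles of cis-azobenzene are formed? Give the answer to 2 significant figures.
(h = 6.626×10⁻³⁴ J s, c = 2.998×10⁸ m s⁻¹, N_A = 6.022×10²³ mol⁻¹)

Photon energy at 365 nm: hc/λ = (6.626×10⁻³⁴)(2.998×10⁸)/(365×10⁻⁹) = 5.442×10⁻¹⁹ J.
Energy delivered: (7.88 W)(177.6 s) = 1399 J.
Photons incident: 1399 / 5.442×10⁻¹⁹ = 2.571×10²¹, i.e. 2.571×10²¹/6.022×10²³ = 0.004269 mol.
Fraction absorbed: 1 − 10^(−0.635) = 0.7683.
Photons absorbed: 0.7683 × 0.004269 = 0.003280 mol.
Product: Φ × n_abs = 0.196 × 0.003280 = 6.429×10⁻⁴ mol.

6.4×10⁻⁴ mol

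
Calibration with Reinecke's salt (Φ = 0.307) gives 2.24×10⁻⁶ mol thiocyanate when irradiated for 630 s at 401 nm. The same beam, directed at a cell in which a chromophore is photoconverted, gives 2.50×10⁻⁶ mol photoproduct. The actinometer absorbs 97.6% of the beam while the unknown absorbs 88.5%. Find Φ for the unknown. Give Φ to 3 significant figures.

Φ = 0.378

Photons absorbed by the actinometer: 2.24×10⁻⁶ / 0.307 = 7.296×10⁻⁶ mol.
Incident flux: 7.296×10⁻⁶ / 0.976 = 7.475×10⁻⁶ einstein.
Absorbed by unknown: 0.885 × 7.475×10⁻⁶ = 6.615×10⁻⁶ mol.
Φ(unknown) = 2.50×10⁻⁶ / 6.615×10⁻⁶ = 0.378.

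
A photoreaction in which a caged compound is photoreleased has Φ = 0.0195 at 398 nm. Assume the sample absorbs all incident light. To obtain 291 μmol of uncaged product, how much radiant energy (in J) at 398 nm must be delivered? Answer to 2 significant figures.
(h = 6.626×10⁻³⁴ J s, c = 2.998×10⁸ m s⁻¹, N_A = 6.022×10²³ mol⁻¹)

Product: 291 μmol = 2.91×10⁻⁴ mol.
Photons that must be absorbed: 2.91×10⁻⁴ / 0.0195 = 0.01492 mol.
Photon energy: hc/λ = 4.991×10⁻¹⁹ J; per mole, 3.006×10⁵ J mol⁻¹.
Energy required: 0.01492 × 3.006×10⁵ = 4500 J.

4500 J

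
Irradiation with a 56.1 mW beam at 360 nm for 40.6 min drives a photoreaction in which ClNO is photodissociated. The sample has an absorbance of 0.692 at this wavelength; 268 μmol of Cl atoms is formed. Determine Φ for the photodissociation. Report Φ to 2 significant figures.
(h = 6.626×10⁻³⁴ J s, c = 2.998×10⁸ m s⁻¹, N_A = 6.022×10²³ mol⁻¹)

Φ = 0.82

Product: 268 μmol = 2.68×10⁻⁴ mol.
Photon energy at 360 nm: hc/λ = (6.626×10⁻³⁴)(2.998×10⁸)/(360×10⁻⁹) = 5.518×10⁻¹⁹ J.
Energy delivered: (56.1 mW)(2436 s) = 136.7 J.
Photons incident: 136.7 / 5.518×10⁻¹⁹ = 2.477×10²⁰, i.e. 2.477×10²⁰/6.022×10²³ = 4.113×10⁻⁴ mol.
Fraction absorbed: 1 − 10^(−0.692) = 0.7968.
Photons absorbed: 0.7968 × 4.113×10⁻⁴ = 3.277×10⁻⁴ mol.
Φ = 2.68×10⁻⁴ mol / 3.277×10⁻⁴ mol photons = 0.82.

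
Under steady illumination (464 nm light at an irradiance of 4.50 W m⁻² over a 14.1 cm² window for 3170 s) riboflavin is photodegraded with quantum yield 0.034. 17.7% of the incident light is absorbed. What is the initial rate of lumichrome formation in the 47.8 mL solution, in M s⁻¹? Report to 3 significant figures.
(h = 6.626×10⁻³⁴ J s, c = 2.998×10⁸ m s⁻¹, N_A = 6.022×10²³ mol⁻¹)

3.10×10⁻⁹ M s⁻¹

Photon energy at 464 nm: hc/λ = (6.626×10⁻³⁴)(2.998×10⁸)/(464×10⁻⁹) = 4.281×10⁻¹⁹ J.
Energy delivered: (4.50 W m⁻²)(14.1×10⁻⁴ m²)(3170 s) = 20.11 J.
Photons incident: 20.11 / 4.281×10⁻¹⁹ = 4.698×10¹⁹, i.e. 4.698×10¹⁹/6.022×10²³ = 7.801×10⁻⁵ mol.
Photons absorbed: 0.177 × 7.801×10⁻⁵ = 1.381×10⁻⁵ mol.
Product formed: 0.034 × 1.381×10⁻⁵ = 4.695×10⁻⁷ mol.
Rate: 4.695×10⁻⁷ mol / (3170 s × 0.0478 L) = 3.10×10⁻⁹ M s⁻¹.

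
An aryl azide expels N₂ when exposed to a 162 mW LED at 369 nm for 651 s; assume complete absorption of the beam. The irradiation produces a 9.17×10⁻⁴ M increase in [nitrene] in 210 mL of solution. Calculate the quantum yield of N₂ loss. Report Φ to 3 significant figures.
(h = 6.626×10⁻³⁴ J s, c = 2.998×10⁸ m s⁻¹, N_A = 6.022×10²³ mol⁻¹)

Φ = 0.592

Product: (9.17×10⁻⁴ M)(0.21 L) = 1.926×10⁻⁴ mol.
Photon energy at 369 nm: hc/λ = (6.626×10⁻³⁴)(2.998×10⁸)/(369×10⁻⁹) = 5.383×10⁻¹⁹ J.
Energy delivered: (162 mW)(651 s) = 105.5 J.
Photons incident: 105.5 / 5.383×10⁻¹⁹ = 1.960×10²⁰, i.e. 1.960×10²⁰/6.022×10²³ = 3.255×10⁻⁴ mol.
Φ = 1.926×10⁻⁴ mol / 3.255×10⁻⁴ mol photons = 0.592.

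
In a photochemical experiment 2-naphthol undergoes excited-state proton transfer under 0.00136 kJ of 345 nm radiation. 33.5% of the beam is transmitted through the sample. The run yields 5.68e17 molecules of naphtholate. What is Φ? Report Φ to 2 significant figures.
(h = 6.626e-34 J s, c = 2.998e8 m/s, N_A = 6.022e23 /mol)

Product: 5.68e17 / 6.022e23 = 9.432e-7 mol.
Photon energy at 345 nm: hc/λ = (6.626e-34)(2.998e8)/(345e-9) = 5.758e-19 J.
Incident energy: 0.00136 kJ = 1.36 J.
Photons incident: 1.36 / 5.758e-19 = 2.362e18, i.e. 2.362e18/6.022e23 = 3.922e-6 mol.
Fraction absorbed: 1 − 33.5/100 = 0.6650.
Photons absorbed: 0.6650 × 3.922e-6 = 2.608e-6 mol.
Φ = 9.432e-7 mol / 2.608e-6 mol photons = 0.36.

Φ = 0.36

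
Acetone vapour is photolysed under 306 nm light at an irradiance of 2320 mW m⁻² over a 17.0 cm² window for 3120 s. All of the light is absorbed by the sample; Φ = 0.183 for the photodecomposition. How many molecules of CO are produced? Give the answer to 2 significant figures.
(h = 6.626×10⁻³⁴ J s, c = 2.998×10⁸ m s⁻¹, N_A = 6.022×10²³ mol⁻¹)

3.5×10¹⁸ molecules

Photon energy at 306 nm: hc/λ = (6.626×10⁻³⁴)(2.998×10⁸)/(306×10⁻⁹) = 6.492×10⁻¹⁹ J.
Energy delivered: (2320 mW m⁻²)(17.0×10⁻⁴ m²)(3120 s) = 12.31 J.
Photons incident: 12.31 / 6.492×10⁻¹⁹ = 1.896×10¹⁹, i.e. 1.896×10¹⁹/6.022×10²³ = 3.148×10⁻⁵ mol.
Product: Φ × n_abs = 0.183 × 3.148×10⁻⁵ = 5.761×10⁻⁶ mol.
As a count: 5.761×10⁻⁶ × 6.022×10²³ = 3.5×10¹⁸.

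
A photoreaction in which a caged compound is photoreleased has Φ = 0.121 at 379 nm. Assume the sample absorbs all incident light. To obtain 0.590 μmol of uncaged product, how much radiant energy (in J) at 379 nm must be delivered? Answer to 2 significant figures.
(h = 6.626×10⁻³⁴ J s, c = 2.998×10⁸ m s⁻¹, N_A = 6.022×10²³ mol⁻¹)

Product: 0.590 μmol = 5.90×10⁻⁷ mol.
Photons that must be absorbed: 5.90×10⁻⁷ / 0.121 = 4.876×10⁻⁶ mol.
Photon energy: hc/λ = 5.241×10⁻¹⁹ J; per mole, 3.156×10⁵ J mol⁻¹.
Energy required: 4.876×10⁻⁶ × 3.156×10⁵ = 1.5 J.

1.5 J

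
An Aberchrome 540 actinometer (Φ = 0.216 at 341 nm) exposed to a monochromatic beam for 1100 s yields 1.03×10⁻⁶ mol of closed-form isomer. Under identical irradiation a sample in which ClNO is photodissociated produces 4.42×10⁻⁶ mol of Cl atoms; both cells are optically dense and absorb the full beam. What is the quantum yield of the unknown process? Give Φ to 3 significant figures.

Φ = 0.927

Photons absorbed by the actinometer: 1.03×10⁻⁶ / 0.216 = 4.769×10⁻⁶ mol.
Φ(unknown) = 4.42×10⁻⁶ / 4.769×10⁻⁶ = 0.927.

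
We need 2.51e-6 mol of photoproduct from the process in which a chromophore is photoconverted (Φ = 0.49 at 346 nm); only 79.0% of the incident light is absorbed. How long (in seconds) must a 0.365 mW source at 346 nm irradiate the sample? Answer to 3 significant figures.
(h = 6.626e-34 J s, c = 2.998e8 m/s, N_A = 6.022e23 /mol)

t ≈ 6140 s

Photons that must be absorbed: 2.51e-6 / 0.49 = 5.122e-6 mol.
Incident photons needed: 5.122e-6 / 0.790 = 6.484e-6 mol.
Photon energy: hc/λ = 5.741e-19 J; per mole, 3.457e5 J mol⁻¹.
Energy required: 6.484e-6 × 3.457e5 = 2.242 J.
Time: 2.242 J / 0.000365 W = 6140 s.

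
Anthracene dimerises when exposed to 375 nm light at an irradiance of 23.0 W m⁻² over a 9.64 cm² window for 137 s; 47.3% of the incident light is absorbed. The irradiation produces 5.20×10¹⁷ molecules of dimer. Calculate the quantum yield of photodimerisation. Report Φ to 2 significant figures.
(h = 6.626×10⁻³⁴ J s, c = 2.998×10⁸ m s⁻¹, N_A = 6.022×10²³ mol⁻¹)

Product: 5.20×10¹⁷ / 6.022×10²³ = 8.635×10⁻⁷ mol.
Photon energy at 375 nm: hc/λ = (6.626×10⁻³⁴)(2.998×10⁸)/(375×10⁻⁹) = 5.297×10⁻¹⁹ J.
Energy delivered: (23.0 W m⁻²)(9.64×10⁻⁴ m²)(137 s) = 3.038 J.
Photons incident: 3.038 / 5.297×10⁻¹⁹ = 5.735×10¹⁸, i.e. 5.735×10¹⁸/6.022×10²³ = 9.523×10⁻⁶ mol.
Photons absorbed: 0.473 × 9.523×10⁻⁶ = 4.504×10⁻⁶ mol.
Φ = 8.635×10⁻⁷ mol / 4.504×10⁻⁶ mol photons = 0.19.

Φ = 0.19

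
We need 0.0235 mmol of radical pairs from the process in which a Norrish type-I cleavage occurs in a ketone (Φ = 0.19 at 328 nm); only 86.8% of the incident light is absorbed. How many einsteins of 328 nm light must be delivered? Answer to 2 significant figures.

1.4e-4 einstein

Product: 0.0235 mmol = 2.35e-5 mol.
Photons that must be absorbed: 2.35e-5 / 0.19 = 1.237e-4 mol.
Incident photons needed: 1.237e-4 / 0.868 = 1.425e-4 mol.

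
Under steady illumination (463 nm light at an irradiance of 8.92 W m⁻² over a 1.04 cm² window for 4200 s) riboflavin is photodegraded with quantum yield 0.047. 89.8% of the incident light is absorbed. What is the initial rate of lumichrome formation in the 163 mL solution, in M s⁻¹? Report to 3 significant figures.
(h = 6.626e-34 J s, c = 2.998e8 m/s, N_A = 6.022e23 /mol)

Photon energy at 463 nm: hc/λ = (6.626e-34)(2.998e8)/(463e-9) = 4.290e-19 J.
Energy delivered: (8.92 W m⁻²)(1.04e-4 m²)(4200 s) = 3.896 J.
Photons incident: 3.896 / 4.290e-19 = 9.082e18, i.e. 9.082e18/6.022e23 = 1.508e-5 mol.
Photons absorbed: 0.898 × 1.508e-5 = 1.354e-5 mol.
Product formed: 0.047 × 1.354e-5 = 6.364e-7 mol.
Rate: 6.364e-7 mol / (4200 s × 0.163 L) = 9.30e-10 M s⁻¹.

9.30e-10 M s⁻¹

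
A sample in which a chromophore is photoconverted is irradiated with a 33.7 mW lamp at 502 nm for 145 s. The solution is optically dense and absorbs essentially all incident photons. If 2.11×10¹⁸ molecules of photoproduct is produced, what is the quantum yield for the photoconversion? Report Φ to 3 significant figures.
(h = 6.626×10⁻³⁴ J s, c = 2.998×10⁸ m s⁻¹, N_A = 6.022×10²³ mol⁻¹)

Φ = 0.171

Product: 2.11×10¹⁸ / 6.022×10²³ = 3.504×10⁻⁶ mol.
Photon energy at 502 nm: hc/λ = (6.626×10⁻³⁴)(2.998×10⁸)/(502×10⁻⁹) = 3.957×10⁻¹⁹ J.
Energy delivered: (33.7 mW)(145 s) = 4.887 J.
Photons incident: 4.887 / 3.957×10⁻¹⁹ = 1.235×10¹⁹, i.e. 1.235×10¹⁹/6.022×10²³ = 2.051×10⁻⁵ mol.
Φ = 3.504×10⁻⁶ mol / 2.051×10⁻⁵ mol photons = 0.171.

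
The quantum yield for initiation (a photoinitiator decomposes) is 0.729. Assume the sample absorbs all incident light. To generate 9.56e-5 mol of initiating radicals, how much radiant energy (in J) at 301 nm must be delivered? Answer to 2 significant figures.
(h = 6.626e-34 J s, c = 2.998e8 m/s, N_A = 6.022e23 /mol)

52 J

Photons that must be absorbed: 9.56e-5 / 0.729 = 1.311e-4 mol.
Photon energy: hc/λ = 6.600e-19 J; per mole, 3.975e5 J mol⁻¹.
Energy required: 1.311e-4 × 3.975e5 = 52 J.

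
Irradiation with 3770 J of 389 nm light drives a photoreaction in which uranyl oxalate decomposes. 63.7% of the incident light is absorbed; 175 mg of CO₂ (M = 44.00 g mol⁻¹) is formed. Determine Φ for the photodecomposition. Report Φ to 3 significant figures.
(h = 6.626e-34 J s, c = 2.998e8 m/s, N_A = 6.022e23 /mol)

Φ = 0.509

Product: 175 mg / 44.00 g mol⁻¹ = 0.003977 mol.
Photon energy at 389 nm: hc/λ = (6.626e-34)(2.998e8)/(389e-9) = 5.107e-19 J.
Photons incident: 3770 / 5.107e-19 = 7.382e21, i.e. 7.382e21/6.022e23 = 0.01226 mol.
Photons absorbed: 0.637 × 0.01226 = 0.007810 mol.
Φ = 0.003977 mol / 0.007810 mol photons = 0.509.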